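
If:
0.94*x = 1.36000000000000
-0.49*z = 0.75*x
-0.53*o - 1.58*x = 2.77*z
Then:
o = 7.26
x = 1.45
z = -2.21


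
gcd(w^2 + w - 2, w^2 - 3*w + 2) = w - 1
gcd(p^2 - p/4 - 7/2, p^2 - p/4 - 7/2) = p^2 - p/4 - 7/2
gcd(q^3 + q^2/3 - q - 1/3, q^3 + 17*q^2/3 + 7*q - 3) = 1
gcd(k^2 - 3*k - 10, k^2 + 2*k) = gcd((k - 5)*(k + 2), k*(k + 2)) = k + 2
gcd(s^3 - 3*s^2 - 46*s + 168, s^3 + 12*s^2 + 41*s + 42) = s + 7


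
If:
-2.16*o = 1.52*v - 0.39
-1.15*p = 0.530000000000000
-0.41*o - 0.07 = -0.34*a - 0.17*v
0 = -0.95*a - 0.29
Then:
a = -0.31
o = -0.20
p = -0.46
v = 0.54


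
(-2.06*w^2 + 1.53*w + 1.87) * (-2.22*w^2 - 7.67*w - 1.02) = 4.5732*w^4 + 12.4036*w^3 - 13.7853*w^2 - 15.9035*w - 1.9074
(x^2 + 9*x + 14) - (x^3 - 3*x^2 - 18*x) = -x^3 + 4*x^2 + 27*x + 14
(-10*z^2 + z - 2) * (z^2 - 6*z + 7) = -10*z^4 + 61*z^3 - 78*z^2 + 19*z - 14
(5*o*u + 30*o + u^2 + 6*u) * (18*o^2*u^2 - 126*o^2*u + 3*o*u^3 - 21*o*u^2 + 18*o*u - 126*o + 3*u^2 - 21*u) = 90*o^3*u^3 - 90*o^3*u^2 - 3780*o^3*u + 33*o^2*u^4 - 33*o^2*u^3 - 1296*o^2*u^2 - 90*o^2*u - 3780*o^2 + 3*o*u^5 - 3*o*u^4 - 93*o*u^3 - 33*o*u^2 - 1386*o*u + 3*u^4 - 3*u^3 - 126*u^2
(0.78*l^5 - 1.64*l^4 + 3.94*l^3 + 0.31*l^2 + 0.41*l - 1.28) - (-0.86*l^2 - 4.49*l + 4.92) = 0.78*l^5 - 1.64*l^4 + 3.94*l^3 + 1.17*l^2 + 4.9*l - 6.2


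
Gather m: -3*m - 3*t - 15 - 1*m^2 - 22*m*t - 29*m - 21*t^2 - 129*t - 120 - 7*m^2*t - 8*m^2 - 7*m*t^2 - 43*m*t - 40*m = m^2*(-7*t - 9) + m*(-7*t^2 - 65*t - 72) - 21*t^2 - 132*t - 135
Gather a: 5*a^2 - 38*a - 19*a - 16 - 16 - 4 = 5*a^2 - 57*a - 36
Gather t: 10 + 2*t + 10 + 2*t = 4*t + 20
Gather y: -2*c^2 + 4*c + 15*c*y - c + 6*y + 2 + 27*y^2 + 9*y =-2*c^2 + 3*c + 27*y^2 + y*(15*c + 15) + 2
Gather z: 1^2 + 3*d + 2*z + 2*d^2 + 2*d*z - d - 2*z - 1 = 2*d^2 + 2*d*z + 2*d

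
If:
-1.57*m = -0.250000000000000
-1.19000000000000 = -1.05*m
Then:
No Solution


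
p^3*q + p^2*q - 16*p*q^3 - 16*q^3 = (p - 4*q)*(p + 4*q)*(p*q + q)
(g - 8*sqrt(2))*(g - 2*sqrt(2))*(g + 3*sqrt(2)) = g^3 - 7*sqrt(2)*g^2 - 28*g + 96*sqrt(2)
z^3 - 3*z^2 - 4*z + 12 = (z - 3)*(z - 2)*(z + 2)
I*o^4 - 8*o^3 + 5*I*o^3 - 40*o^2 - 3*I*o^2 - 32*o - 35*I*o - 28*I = (o + 4)*(o + I)*(o + 7*I)*(I*o + I)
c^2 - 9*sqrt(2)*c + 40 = (c - 5*sqrt(2))*(c - 4*sqrt(2))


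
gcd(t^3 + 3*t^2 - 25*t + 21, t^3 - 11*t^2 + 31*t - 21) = t^2 - 4*t + 3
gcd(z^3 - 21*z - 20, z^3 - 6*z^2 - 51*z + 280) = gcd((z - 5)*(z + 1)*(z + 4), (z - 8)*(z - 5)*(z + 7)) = z - 5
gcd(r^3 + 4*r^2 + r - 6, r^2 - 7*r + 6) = r - 1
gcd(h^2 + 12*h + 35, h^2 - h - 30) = h + 5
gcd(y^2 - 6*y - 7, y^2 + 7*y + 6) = y + 1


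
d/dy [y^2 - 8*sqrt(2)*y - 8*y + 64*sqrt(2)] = 2*y - 8*sqrt(2) - 8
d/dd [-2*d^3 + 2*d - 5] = 2 - 6*d^2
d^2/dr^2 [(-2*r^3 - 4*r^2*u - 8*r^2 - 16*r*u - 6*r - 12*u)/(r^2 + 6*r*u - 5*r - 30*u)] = 4*(-(2*r + 6*u - 5)^2*(r^3 + 2*r^2*u + 4*r^2 + 8*r*u + 3*r + 6*u) - (3*r + 2*u + 4)*(r^2 + 6*r*u - 5*r - 30*u)^2 + (r^2 + 6*r*u - 5*r - 30*u)*(r^3 + 2*r^2*u + 4*r^2 + 8*r*u + 3*r + 6*u + (2*r + 6*u - 5)*(3*r^2 + 4*r*u + 8*r + 8*u + 3)))/(r^2 + 6*r*u - 5*r - 30*u)^3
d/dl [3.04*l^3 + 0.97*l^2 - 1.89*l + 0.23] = 9.12*l^2 + 1.94*l - 1.89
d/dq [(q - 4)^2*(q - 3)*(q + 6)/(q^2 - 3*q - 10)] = 2*(q^5 - 7*q^4 - 5*q^3 + 18*q^2 + 548*q - 1392)/(q^4 - 6*q^3 - 11*q^2 + 60*q + 100)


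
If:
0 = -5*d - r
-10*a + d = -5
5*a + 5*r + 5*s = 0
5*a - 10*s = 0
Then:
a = 50/97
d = 15/97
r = -75/97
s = 25/97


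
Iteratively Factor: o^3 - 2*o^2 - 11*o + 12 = (o - 4)*(o^2 + 2*o - 3) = (o - 4)*(o - 1)*(o + 3)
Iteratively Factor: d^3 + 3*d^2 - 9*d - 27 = (d + 3)*(d^2 - 9) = (d - 3)*(d + 3)*(d + 3)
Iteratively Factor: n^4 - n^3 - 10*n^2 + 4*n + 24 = (n - 3)*(n^3 + 2*n^2 - 4*n - 8) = (n - 3)*(n + 2)*(n^2 - 4) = (n - 3)*(n + 2)^2*(n - 2)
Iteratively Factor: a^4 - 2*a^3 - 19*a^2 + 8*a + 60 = (a - 5)*(a^3 + 3*a^2 - 4*a - 12) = (a - 5)*(a - 2)*(a^2 + 5*a + 6) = (a - 5)*(a - 2)*(a + 3)*(a + 2)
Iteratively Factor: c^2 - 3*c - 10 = (c - 5)*(c + 2)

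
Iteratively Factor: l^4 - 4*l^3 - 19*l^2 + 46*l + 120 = (l + 3)*(l^3 - 7*l^2 + 2*l + 40) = (l + 2)*(l + 3)*(l^2 - 9*l + 20) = (l - 4)*(l + 2)*(l + 3)*(l - 5)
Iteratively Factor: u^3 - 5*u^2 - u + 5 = (u - 5)*(u^2 - 1) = (u - 5)*(u - 1)*(u + 1)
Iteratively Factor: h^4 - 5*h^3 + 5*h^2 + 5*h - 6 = (h + 1)*(h^3 - 6*h^2 + 11*h - 6) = (h - 2)*(h + 1)*(h^2 - 4*h + 3) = (h - 3)*(h - 2)*(h + 1)*(h - 1)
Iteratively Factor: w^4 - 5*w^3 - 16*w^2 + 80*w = (w - 4)*(w^3 - w^2 - 20*w) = (w - 5)*(w - 4)*(w^2 + 4*w) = (w - 5)*(w - 4)*(w + 4)*(w)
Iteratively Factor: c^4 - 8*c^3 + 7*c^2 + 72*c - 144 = (c - 3)*(c^3 - 5*c^2 - 8*c + 48) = (c - 3)*(c + 3)*(c^2 - 8*c + 16) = (c - 4)*(c - 3)*(c + 3)*(c - 4)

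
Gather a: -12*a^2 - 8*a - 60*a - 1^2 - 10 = -12*a^2 - 68*a - 11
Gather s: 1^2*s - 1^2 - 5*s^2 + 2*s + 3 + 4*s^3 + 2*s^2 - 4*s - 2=4*s^3 - 3*s^2 - s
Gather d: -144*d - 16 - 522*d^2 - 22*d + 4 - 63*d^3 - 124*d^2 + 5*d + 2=-63*d^3 - 646*d^2 - 161*d - 10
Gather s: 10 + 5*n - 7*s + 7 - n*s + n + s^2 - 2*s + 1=6*n + s^2 + s*(-n - 9) + 18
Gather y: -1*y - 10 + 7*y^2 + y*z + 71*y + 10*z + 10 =7*y^2 + y*(z + 70) + 10*z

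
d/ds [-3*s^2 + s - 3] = 1 - 6*s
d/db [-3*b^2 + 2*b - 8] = 2 - 6*b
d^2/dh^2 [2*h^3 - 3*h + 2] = 12*h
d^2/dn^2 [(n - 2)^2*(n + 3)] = 6*n - 2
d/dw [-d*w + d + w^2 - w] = -d + 2*w - 1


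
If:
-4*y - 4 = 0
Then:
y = -1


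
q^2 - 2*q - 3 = (q - 3)*(q + 1)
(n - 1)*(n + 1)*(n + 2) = n^3 + 2*n^2 - n - 2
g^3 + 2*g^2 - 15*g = g*(g - 3)*(g + 5)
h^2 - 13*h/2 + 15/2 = (h - 5)*(h - 3/2)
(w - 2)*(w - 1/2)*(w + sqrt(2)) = w^3 - 5*w^2/2 + sqrt(2)*w^2 - 5*sqrt(2)*w/2 + w + sqrt(2)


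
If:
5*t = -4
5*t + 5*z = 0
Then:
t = -4/5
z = 4/5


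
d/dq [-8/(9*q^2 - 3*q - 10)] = 24*(6*q - 1)/(-9*q^2 + 3*q + 10)^2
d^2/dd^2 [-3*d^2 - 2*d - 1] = -6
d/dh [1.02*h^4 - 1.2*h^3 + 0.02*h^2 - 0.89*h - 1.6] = 4.08*h^3 - 3.6*h^2 + 0.04*h - 0.89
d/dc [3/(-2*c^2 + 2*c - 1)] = 6*(2*c - 1)/(2*c^2 - 2*c + 1)^2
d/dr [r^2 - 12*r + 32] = 2*r - 12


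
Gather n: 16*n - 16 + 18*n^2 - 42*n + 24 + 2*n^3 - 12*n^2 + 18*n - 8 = 2*n^3 + 6*n^2 - 8*n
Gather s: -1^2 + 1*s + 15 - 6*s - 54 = -5*s - 40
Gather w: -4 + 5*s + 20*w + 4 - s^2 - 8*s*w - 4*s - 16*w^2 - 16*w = -s^2 + s - 16*w^2 + w*(4 - 8*s)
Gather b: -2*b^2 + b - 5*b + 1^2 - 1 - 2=-2*b^2 - 4*b - 2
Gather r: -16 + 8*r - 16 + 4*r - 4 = 12*r - 36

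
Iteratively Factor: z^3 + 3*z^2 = (z + 3)*(z^2) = z*(z + 3)*(z)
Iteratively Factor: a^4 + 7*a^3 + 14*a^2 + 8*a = (a + 4)*(a^3 + 3*a^2 + 2*a) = (a + 2)*(a + 4)*(a^2 + a) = a*(a + 2)*(a + 4)*(a + 1)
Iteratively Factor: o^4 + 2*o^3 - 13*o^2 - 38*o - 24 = (o + 2)*(o^3 - 13*o - 12) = (o - 4)*(o + 2)*(o^2 + 4*o + 3) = (o - 4)*(o + 2)*(o + 3)*(o + 1)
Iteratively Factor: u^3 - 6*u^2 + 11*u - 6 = (u - 2)*(u^2 - 4*u + 3) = (u - 3)*(u - 2)*(u - 1)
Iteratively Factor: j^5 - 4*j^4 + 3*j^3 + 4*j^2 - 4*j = (j)*(j^4 - 4*j^3 + 3*j^2 + 4*j - 4) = j*(j - 2)*(j^3 - 2*j^2 - j + 2) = j*(j - 2)*(j + 1)*(j^2 - 3*j + 2) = j*(j - 2)*(j - 1)*(j + 1)*(j - 2)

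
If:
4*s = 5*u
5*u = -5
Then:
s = -5/4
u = -1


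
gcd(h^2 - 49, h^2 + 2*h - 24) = 1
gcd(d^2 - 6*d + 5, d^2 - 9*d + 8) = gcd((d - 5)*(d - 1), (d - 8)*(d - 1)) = d - 1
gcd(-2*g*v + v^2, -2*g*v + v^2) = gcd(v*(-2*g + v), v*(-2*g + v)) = -2*g*v + v^2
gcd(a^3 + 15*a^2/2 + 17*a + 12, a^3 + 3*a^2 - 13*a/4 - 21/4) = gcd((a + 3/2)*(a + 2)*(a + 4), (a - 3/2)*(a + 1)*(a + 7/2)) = 1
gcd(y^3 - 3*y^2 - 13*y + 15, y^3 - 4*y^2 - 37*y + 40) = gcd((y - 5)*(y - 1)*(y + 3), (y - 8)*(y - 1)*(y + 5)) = y - 1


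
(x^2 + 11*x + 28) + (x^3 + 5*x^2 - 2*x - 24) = x^3 + 6*x^2 + 9*x + 4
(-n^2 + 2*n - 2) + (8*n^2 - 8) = 7*n^2 + 2*n - 10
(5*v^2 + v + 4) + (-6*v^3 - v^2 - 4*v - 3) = -6*v^3 + 4*v^2 - 3*v + 1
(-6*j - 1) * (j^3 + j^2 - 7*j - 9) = -6*j^4 - 7*j^3 + 41*j^2 + 61*j + 9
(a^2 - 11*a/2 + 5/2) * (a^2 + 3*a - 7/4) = a^4 - 5*a^3/2 - 63*a^2/4 + 137*a/8 - 35/8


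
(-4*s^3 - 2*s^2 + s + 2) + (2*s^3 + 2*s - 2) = -2*s^3 - 2*s^2 + 3*s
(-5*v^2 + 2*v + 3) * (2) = -10*v^2 + 4*v + 6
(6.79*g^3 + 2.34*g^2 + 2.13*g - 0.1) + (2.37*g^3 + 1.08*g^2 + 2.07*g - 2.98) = 9.16*g^3 + 3.42*g^2 + 4.2*g - 3.08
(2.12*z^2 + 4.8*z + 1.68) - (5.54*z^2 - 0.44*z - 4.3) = -3.42*z^2 + 5.24*z + 5.98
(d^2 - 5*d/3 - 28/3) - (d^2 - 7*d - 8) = 16*d/3 - 4/3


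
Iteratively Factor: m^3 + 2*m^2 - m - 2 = (m + 2)*(m^2 - 1) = (m - 1)*(m + 2)*(m + 1)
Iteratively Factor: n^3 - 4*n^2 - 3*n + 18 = (n + 2)*(n^2 - 6*n + 9) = (n - 3)*(n + 2)*(n - 3)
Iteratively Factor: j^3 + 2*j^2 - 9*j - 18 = (j + 2)*(j^2 - 9) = (j + 2)*(j + 3)*(j - 3)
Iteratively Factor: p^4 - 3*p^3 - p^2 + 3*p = (p - 1)*(p^3 - 2*p^2 - 3*p) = (p - 3)*(p - 1)*(p^2 + p) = (p - 3)*(p - 1)*(p + 1)*(p)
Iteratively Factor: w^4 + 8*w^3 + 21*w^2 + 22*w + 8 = (w + 4)*(w^3 + 4*w^2 + 5*w + 2) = (w + 2)*(w + 4)*(w^2 + 2*w + 1) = (w + 1)*(w + 2)*(w + 4)*(w + 1)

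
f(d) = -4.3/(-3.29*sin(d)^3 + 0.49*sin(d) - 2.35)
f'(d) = -4.3*(9.87*sin(d)^2*cos(d) - 0.49*cos(d))/(-3.29*sin(d)^3 + 0.49*sin(d) - 2.35)^2 = (2.107 - 42.441*sin(d)^2)*cos(d)/(3.29*sin(d)^3 - 0.49*sin(d) + 2.35)^2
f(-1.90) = 166.97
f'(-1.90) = 17499.22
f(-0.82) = 3.02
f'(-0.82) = -6.94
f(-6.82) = 1.99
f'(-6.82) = -1.66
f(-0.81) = 2.96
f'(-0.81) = -6.57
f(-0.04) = 1.81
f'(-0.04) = 0.36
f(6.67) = 1.84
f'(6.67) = -0.66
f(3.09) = 1.85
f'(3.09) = -0.37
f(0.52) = 1.71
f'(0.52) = -1.15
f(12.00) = 2.04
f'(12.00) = -1.93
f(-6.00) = 1.88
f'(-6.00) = -0.22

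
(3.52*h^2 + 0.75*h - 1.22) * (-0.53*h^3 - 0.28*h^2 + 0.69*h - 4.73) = -1.8656*h^5 - 1.3831*h^4 + 2.8654*h^3 - 15.7905*h^2 - 4.3893*h + 5.7706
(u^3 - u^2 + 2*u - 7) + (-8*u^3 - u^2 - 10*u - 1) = -7*u^3 - 2*u^2 - 8*u - 8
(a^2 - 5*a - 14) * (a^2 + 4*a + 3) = a^4 - a^3 - 31*a^2 - 71*a - 42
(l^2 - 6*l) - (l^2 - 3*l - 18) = 18 - 3*l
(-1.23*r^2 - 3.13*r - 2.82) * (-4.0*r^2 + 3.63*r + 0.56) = 4.92*r^4 + 8.0551*r^3 - 0.7707*r^2 - 11.9894*r - 1.5792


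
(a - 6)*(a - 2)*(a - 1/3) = a^3 - 25*a^2/3 + 44*a/3 - 4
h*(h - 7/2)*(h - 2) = h^3 - 11*h^2/2 + 7*h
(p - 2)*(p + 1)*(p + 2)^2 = p^4 + 3*p^3 - 2*p^2 - 12*p - 8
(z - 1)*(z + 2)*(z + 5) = z^3 + 6*z^2 + 3*z - 10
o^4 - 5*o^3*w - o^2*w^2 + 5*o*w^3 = o*(o - 5*w)*(o - w)*(o + w)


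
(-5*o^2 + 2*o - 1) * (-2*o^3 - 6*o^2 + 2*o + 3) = 10*o^5 + 26*o^4 - 20*o^3 - 5*o^2 + 4*o - 3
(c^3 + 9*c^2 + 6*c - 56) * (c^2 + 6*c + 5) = c^5 + 15*c^4 + 65*c^3 + 25*c^2 - 306*c - 280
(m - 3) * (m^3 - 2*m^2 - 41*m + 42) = m^4 - 5*m^3 - 35*m^2 + 165*m - 126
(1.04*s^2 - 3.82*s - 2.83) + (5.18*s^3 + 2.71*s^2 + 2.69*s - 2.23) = 5.18*s^3 + 3.75*s^2 - 1.13*s - 5.06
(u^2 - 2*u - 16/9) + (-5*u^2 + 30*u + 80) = -4*u^2 + 28*u + 704/9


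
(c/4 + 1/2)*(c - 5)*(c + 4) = c^3/4 + c^2/4 - 11*c/2 - 10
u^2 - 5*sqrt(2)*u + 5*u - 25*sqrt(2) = (u + 5)*(u - 5*sqrt(2))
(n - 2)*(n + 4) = n^2 + 2*n - 8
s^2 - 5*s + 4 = (s - 4)*(s - 1)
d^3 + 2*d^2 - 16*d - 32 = (d - 4)*(d + 2)*(d + 4)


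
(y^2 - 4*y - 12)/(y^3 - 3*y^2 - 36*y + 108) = (y + 2)/(y^2 + 3*y - 18)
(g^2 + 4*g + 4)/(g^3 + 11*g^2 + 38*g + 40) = (g + 2)/(g^2 + 9*g + 20)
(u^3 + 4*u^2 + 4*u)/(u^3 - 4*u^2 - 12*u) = (u + 2)/(u - 6)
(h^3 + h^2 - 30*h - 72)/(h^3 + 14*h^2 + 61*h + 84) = (h - 6)/(h + 7)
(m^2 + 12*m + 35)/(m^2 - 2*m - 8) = (m^2 + 12*m + 35)/(m^2 - 2*m - 8)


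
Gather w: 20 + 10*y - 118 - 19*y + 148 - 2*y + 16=66 - 11*y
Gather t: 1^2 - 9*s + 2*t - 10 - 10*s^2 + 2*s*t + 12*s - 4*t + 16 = -10*s^2 + 3*s + t*(2*s - 2) + 7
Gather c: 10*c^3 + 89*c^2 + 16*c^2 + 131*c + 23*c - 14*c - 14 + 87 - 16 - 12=10*c^3 + 105*c^2 + 140*c + 45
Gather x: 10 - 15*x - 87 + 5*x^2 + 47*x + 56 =5*x^2 + 32*x - 21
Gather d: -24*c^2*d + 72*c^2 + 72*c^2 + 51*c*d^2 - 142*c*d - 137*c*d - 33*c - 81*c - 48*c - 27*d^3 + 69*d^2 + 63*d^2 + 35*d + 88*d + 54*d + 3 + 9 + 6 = 144*c^2 - 162*c - 27*d^3 + d^2*(51*c + 132) + d*(-24*c^2 - 279*c + 177) + 18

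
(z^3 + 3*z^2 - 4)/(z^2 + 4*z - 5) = (z^2 + 4*z + 4)/(z + 5)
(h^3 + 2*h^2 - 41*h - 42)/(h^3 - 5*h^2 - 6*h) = (h + 7)/h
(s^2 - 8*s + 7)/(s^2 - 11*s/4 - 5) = 4*(-s^2 + 8*s - 7)/(-4*s^2 + 11*s + 20)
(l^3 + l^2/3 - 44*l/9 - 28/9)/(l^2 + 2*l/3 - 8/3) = (9*l^2 - 15*l - 14)/(3*(3*l - 4))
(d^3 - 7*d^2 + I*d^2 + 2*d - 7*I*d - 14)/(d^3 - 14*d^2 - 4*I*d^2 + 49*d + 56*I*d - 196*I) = (d^2 + I*d + 2)/(d^2 - d*(7 + 4*I) + 28*I)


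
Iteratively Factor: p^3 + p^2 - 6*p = (p)*(p^2 + p - 6) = p*(p + 3)*(p - 2)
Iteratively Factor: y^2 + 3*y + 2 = (y + 2)*(y + 1)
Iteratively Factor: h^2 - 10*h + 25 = (h - 5)*(h - 5)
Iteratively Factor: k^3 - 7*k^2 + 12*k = (k - 4)*(k^2 - 3*k) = (k - 4)*(k - 3)*(k)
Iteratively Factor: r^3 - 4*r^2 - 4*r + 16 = (r - 4)*(r^2 - 4) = (r - 4)*(r - 2)*(r + 2)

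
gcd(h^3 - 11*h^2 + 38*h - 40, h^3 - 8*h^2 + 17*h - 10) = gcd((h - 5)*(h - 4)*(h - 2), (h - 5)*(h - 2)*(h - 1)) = h^2 - 7*h + 10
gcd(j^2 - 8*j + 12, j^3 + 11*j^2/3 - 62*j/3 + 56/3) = j - 2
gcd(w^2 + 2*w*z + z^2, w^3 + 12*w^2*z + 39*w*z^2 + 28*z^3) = w + z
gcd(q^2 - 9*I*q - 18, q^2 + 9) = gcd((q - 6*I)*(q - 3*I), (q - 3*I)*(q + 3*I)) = q - 3*I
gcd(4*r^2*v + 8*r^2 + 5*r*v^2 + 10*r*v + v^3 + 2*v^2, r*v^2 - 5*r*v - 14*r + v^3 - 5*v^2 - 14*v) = r*v + 2*r + v^2 + 2*v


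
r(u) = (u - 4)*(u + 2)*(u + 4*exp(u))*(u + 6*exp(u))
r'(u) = (u - 4)*(u + 2)*(u + 4*exp(u))*(6*exp(u) + 1) + (u - 4)*(u + 2)*(u + 6*exp(u))*(4*exp(u) + 1) + (u - 4)*(u + 4*exp(u))*(u + 6*exp(u)) + (u + 2)*(u + 4*exp(u))*(u + 6*exp(u)) = 10*u^3*exp(u) + 4*u^3 + 48*u^2*exp(2*u) + 10*u^2*exp(u) - 6*u^2 - 48*u*exp(2*u) - 120*u*exp(u) - 16*u - 432*exp(2*u) - 80*exp(u)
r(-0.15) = -126.76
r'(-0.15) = -364.85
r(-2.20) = 3.34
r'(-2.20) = -23.63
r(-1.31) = 0.26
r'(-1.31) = 0.19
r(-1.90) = -0.77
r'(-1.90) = -5.17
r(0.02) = -202.47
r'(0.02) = -534.99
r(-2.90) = 42.77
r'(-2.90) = -95.33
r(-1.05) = -1.76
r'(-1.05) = -18.79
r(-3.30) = 92.11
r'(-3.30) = -153.53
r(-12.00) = 23039.88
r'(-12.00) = -7584.09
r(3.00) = -51469.29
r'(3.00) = -59694.59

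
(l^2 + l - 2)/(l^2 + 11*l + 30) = (l^2 + l - 2)/(l^2 + 11*l + 30)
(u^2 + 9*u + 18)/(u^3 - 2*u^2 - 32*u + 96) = (u + 3)/(u^2 - 8*u + 16)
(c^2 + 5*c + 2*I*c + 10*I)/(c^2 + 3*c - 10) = (c + 2*I)/(c - 2)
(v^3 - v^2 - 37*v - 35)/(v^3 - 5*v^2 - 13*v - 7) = (v + 5)/(v + 1)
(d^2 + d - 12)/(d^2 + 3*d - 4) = (d - 3)/(d - 1)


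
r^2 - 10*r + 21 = (r - 7)*(r - 3)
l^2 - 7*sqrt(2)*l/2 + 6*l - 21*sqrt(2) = (l + 6)*(l - 7*sqrt(2)/2)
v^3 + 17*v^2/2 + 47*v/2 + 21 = (v + 2)*(v + 3)*(v + 7/2)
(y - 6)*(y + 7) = y^2 + y - 42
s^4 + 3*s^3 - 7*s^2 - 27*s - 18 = (s - 3)*(s + 1)*(s + 2)*(s + 3)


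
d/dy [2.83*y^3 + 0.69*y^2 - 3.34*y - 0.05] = 8.49*y^2 + 1.38*y - 3.34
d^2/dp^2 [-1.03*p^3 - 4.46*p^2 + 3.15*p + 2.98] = -6.18*p - 8.92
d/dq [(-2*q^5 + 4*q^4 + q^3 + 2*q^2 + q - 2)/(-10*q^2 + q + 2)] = 2*(30*q^6 - 44*q^5 - 9*q^4 + 17*q^3 + 9*q^2 - 16*q + 2)/(100*q^4 - 20*q^3 - 39*q^2 + 4*q + 4)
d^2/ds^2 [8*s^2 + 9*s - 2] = 16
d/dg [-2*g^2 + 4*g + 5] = 4 - 4*g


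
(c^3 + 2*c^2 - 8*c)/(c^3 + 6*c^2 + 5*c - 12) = c*(c - 2)/(c^2 + 2*c - 3)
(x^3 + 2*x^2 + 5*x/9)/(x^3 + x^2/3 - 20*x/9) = (3*x + 1)/(3*x - 4)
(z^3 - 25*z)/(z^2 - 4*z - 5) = z*(z + 5)/(z + 1)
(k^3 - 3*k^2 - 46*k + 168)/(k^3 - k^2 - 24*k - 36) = (k^2 + 3*k - 28)/(k^2 + 5*k + 6)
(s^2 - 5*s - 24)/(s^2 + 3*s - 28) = (s^2 - 5*s - 24)/(s^2 + 3*s - 28)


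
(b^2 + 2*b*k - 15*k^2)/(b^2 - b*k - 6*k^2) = (b + 5*k)/(b + 2*k)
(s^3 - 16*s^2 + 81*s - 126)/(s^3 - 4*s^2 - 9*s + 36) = (s^2 - 13*s + 42)/(s^2 - s - 12)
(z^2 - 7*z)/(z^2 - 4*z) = (z - 7)/(z - 4)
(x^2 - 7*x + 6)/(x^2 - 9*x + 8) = (x - 6)/(x - 8)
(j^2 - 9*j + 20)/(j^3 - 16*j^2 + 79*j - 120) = (j - 4)/(j^2 - 11*j + 24)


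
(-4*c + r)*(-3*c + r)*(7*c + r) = 84*c^3 - 37*c^2*r + r^3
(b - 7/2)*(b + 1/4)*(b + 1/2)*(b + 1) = b^4 - 7*b^3/4 - 21*b^2/4 - 47*b/16 - 7/16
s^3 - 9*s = s*(s - 3)*(s + 3)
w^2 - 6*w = w*(w - 6)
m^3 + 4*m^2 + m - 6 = (m - 1)*(m + 2)*(m + 3)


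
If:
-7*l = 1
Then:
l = -1/7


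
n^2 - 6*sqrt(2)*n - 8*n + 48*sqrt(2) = (n - 8)*(n - 6*sqrt(2))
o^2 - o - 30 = (o - 6)*(o + 5)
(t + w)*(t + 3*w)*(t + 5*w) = t^3 + 9*t^2*w + 23*t*w^2 + 15*w^3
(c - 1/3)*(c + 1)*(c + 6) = c^3 + 20*c^2/3 + 11*c/3 - 2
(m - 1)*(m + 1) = m^2 - 1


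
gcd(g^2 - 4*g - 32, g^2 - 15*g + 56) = g - 8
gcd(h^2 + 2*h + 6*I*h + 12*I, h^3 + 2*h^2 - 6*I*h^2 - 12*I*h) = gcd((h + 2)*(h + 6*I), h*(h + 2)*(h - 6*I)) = h + 2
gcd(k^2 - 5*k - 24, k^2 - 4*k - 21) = k + 3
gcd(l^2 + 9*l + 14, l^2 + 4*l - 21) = l + 7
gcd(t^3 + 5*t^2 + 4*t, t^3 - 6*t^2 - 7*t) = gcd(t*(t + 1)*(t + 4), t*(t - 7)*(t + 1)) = t^2 + t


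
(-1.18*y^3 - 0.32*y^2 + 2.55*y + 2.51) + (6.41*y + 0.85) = -1.18*y^3 - 0.32*y^2 + 8.96*y + 3.36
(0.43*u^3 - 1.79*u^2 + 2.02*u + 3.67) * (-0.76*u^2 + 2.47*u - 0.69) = -0.3268*u^5 + 2.4225*u^4 - 6.2532*u^3 + 3.4353*u^2 + 7.6711*u - 2.5323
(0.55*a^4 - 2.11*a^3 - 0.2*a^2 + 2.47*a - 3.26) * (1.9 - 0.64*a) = -0.352*a^5 + 2.3954*a^4 - 3.881*a^3 - 1.9608*a^2 + 6.7794*a - 6.194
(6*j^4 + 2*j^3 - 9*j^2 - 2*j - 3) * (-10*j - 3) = -60*j^5 - 38*j^4 + 84*j^3 + 47*j^2 + 36*j + 9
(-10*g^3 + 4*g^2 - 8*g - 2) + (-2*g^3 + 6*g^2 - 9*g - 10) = -12*g^3 + 10*g^2 - 17*g - 12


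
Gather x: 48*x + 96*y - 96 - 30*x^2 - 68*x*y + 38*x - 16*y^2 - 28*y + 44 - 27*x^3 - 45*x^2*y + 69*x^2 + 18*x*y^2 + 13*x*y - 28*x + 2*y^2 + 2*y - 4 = -27*x^3 + x^2*(39 - 45*y) + x*(18*y^2 - 55*y + 58) - 14*y^2 + 70*y - 56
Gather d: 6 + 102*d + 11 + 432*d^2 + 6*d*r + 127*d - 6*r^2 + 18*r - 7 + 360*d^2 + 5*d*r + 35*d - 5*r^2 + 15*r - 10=792*d^2 + d*(11*r + 264) - 11*r^2 + 33*r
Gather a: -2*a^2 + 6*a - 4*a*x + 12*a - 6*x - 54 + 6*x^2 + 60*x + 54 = -2*a^2 + a*(18 - 4*x) + 6*x^2 + 54*x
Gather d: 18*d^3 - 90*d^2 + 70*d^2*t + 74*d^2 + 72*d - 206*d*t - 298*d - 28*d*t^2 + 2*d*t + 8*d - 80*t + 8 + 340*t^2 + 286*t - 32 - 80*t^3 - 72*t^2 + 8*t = 18*d^3 + d^2*(70*t - 16) + d*(-28*t^2 - 204*t - 218) - 80*t^3 + 268*t^2 + 214*t - 24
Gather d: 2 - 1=1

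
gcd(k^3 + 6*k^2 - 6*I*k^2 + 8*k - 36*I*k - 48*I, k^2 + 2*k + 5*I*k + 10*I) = k + 2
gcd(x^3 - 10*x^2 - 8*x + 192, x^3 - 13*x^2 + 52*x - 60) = x - 6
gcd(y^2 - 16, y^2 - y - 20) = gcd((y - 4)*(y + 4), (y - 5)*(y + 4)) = y + 4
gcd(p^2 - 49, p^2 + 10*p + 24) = 1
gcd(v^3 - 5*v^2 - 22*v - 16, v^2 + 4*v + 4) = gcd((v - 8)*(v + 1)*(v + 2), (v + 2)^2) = v + 2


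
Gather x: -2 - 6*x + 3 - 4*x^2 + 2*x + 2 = -4*x^2 - 4*x + 3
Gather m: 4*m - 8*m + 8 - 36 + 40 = 12 - 4*m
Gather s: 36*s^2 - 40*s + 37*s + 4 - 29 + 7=36*s^2 - 3*s - 18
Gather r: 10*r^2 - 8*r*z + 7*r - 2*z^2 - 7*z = 10*r^2 + r*(7 - 8*z) - 2*z^2 - 7*z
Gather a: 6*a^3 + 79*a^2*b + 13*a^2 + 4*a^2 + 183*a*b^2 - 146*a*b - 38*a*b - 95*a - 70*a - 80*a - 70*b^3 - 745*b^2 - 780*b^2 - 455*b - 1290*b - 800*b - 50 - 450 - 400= 6*a^3 + a^2*(79*b + 17) + a*(183*b^2 - 184*b - 245) - 70*b^3 - 1525*b^2 - 2545*b - 900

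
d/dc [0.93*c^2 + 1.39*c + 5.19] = 1.86*c + 1.39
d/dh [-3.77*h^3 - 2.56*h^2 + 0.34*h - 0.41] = -11.31*h^2 - 5.12*h + 0.34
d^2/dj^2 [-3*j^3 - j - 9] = -18*j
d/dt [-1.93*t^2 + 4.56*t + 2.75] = 4.56 - 3.86*t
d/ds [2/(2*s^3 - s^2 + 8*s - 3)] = 4*(-3*s^2 + s - 4)/(2*s^3 - s^2 + 8*s - 3)^2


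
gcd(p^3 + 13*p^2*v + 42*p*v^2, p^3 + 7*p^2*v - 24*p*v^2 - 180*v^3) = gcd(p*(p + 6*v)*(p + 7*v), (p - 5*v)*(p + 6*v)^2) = p + 6*v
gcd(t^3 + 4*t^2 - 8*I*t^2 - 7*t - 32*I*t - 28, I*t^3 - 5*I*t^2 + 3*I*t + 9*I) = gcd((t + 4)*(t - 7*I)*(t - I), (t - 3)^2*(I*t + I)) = 1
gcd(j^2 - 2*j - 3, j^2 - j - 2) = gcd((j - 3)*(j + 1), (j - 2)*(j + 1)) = j + 1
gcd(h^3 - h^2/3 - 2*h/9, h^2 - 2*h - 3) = 1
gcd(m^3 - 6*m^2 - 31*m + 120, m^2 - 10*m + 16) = m - 8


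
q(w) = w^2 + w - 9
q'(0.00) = 1.00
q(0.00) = -9.00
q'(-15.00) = -29.00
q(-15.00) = 201.00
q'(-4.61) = -8.22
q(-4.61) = 7.64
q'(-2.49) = -3.98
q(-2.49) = -5.29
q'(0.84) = 2.68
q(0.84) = -7.45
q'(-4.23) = -7.46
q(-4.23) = 4.66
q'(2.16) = 5.32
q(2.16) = -2.17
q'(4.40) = 9.80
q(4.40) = 14.76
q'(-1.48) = -1.96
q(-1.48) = -8.29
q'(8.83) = 18.66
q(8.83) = 77.80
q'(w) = 2*w + 1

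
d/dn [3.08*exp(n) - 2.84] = 3.08*exp(n)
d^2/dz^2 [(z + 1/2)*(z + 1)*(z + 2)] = 6*z + 7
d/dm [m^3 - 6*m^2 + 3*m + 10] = 3*m^2 - 12*m + 3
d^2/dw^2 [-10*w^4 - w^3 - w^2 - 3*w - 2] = -120*w^2 - 6*w - 2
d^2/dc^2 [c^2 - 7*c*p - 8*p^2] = 2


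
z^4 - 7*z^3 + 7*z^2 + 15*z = z*(z - 5)*(z - 3)*(z + 1)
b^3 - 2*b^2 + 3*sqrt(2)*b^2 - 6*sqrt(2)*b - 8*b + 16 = (b - 2)*(b - sqrt(2))*(b + 4*sqrt(2))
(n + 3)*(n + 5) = n^2 + 8*n + 15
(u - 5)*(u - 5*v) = u^2 - 5*u*v - 5*u + 25*v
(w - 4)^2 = w^2 - 8*w + 16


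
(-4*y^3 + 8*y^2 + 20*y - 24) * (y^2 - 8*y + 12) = -4*y^5 + 40*y^4 - 92*y^3 - 88*y^2 + 432*y - 288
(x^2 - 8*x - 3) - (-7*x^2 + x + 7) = 8*x^2 - 9*x - 10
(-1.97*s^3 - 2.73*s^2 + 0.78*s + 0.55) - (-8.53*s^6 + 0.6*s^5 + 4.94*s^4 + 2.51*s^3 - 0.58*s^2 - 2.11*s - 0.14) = 8.53*s^6 - 0.6*s^5 - 4.94*s^4 - 4.48*s^3 - 2.15*s^2 + 2.89*s + 0.69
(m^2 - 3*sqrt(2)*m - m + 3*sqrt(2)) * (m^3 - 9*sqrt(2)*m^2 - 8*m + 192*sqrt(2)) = m^5 - 12*sqrt(2)*m^4 - m^4 + 12*sqrt(2)*m^3 + 46*m^3 - 46*m^2 + 216*sqrt(2)*m^2 - 1152*m - 216*sqrt(2)*m + 1152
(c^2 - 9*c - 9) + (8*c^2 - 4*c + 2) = 9*c^2 - 13*c - 7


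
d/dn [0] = 0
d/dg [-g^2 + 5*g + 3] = 5 - 2*g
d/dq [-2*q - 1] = -2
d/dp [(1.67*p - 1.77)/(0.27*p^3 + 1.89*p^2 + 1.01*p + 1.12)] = (-0.9018*p^3 - 1.7226*p^2 + 6.6906*p + 3.6581)/(0.0729*p^6 + 1.0206*p^5 + 4.1175*p^4 + 4.4226*p^3 + 5.2537*p^2 + 2.2624*p + 1.2544)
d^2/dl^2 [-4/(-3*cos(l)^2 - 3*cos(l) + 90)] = (-16*sin(l)^4/3 + 164*sin(l)^2 - 35*cos(l) - cos(3*l) - 76)/((cos(l) - 5)^3*(cos(l) + 6)^3)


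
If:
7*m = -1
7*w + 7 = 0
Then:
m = -1/7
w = -1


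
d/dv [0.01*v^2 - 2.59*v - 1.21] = 0.02*v - 2.59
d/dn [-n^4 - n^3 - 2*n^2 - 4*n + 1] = -4*n^3 - 3*n^2 - 4*n - 4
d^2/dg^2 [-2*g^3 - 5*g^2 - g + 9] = -12*g - 10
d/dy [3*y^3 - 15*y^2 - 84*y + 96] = 9*y^2 - 30*y - 84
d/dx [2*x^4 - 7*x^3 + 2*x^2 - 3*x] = 8*x^3 - 21*x^2 + 4*x - 3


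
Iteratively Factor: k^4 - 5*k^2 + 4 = (k + 1)*(k^3 - k^2 - 4*k + 4) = (k + 1)*(k + 2)*(k^2 - 3*k + 2) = (k - 2)*(k + 1)*(k + 2)*(k - 1)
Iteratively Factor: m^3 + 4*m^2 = (m)*(m^2 + 4*m) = m^2*(m + 4)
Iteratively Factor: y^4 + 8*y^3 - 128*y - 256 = (y + 4)*(y^3 + 4*y^2 - 16*y - 64) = (y - 4)*(y + 4)*(y^2 + 8*y + 16) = (y - 4)*(y + 4)^2*(y + 4)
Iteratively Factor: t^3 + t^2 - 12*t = (t + 4)*(t^2 - 3*t) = t*(t + 4)*(t - 3)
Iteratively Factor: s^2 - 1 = (s - 1)*(s + 1)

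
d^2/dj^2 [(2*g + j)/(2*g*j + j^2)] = 2/j^3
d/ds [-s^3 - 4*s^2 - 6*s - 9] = -3*s^2 - 8*s - 6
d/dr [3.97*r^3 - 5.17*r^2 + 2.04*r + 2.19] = 11.91*r^2 - 10.34*r + 2.04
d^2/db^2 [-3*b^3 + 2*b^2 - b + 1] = 4 - 18*b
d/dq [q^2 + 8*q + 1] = 2*q + 8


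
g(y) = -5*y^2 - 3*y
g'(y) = -10*y - 3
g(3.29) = -63.99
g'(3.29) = -35.90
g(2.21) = -31.05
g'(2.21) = -25.10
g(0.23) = -0.95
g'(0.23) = -5.30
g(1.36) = -13.33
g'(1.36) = -16.60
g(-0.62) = -0.06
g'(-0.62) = 3.20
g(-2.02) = -14.34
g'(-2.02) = 17.20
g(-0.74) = -0.52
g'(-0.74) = 4.40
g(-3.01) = -36.27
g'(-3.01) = 27.10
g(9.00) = -432.00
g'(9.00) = -93.00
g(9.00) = -432.00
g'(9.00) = -93.00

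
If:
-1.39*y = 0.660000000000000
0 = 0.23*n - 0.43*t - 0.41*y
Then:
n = 1.8695652173913*t - 0.846418517360025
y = -0.47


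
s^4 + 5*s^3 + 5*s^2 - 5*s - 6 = (s - 1)*(s + 1)*(s + 2)*(s + 3)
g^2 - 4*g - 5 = (g - 5)*(g + 1)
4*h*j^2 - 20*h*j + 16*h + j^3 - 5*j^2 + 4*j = (4*h + j)*(j - 4)*(j - 1)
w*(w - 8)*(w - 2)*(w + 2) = w^4 - 8*w^3 - 4*w^2 + 32*w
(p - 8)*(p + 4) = p^2 - 4*p - 32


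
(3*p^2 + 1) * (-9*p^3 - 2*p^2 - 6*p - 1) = -27*p^5 - 6*p^4 - 27*p^3 - 5*p^2 - 6*p - 1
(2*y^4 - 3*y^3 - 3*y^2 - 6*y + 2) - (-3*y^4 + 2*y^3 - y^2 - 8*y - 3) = 5*y^4 - 5*y^3 - 2*y^2 + 2*y + 5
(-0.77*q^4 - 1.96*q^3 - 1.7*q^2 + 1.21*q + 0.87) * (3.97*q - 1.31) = -3.0569*q^5 - 6.7725*q^4 - 4.1814*q^3 + 7.0307*q^2 + 1.8688*q - 1.1397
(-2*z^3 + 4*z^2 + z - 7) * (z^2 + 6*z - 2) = -2*z^5 - 8*z^4 + 29*z^3 - 9*z^2 - 44*z + 14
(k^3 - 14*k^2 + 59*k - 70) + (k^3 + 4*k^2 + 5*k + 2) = 2*k^3 - 10*k^2 + 64*k - 68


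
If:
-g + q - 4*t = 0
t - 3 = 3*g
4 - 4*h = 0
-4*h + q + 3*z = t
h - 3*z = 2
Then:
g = -2/5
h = 1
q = 34/5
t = 9/5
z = -1/3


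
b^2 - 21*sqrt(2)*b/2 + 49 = (b - 7*sqrt(2))*(b - 7*sqrt(2)/2)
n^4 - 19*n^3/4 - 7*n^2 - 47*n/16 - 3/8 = (n - 6)*(n + 1/4)*(n + 1/2)^2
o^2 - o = o*(o - 1)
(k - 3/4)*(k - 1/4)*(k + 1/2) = k^3 - k^2/2 - 5*k/16 + 3/32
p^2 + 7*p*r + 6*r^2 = (p + r)*(p + 6*r)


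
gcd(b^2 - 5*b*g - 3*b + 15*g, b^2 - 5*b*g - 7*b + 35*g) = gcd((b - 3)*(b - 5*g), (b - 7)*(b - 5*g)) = b - 5*g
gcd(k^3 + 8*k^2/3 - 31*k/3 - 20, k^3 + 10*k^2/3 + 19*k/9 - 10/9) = k + 5/3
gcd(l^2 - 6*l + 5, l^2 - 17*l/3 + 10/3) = l - 5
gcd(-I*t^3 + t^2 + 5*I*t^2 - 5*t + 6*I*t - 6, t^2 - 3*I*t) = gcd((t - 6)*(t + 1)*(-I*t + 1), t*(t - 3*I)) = 1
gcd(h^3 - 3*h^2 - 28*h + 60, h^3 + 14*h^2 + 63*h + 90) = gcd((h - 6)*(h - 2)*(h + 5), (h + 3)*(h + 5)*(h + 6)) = h + 5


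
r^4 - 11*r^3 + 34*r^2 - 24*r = r*(r - 6)*(r - 4)*(r - 1)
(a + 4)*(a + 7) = a^2 + 11*a + 28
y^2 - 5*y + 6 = (y - 3)*(y - 2)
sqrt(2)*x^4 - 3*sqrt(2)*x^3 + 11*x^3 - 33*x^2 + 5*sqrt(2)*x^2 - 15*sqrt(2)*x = x*(x - 3)*(x + 5*sqrt(2))*(sqrt(2)*x + 1)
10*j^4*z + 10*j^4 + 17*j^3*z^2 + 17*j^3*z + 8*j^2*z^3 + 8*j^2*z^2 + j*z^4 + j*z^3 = (j + z)*(2*j + z)*(5*j + z)*(j*z + j)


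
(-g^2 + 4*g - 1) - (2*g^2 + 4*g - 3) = 2 - 3*g^2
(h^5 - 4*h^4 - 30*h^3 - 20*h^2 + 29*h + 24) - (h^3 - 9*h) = h^5 - 4*h^4 - 31*h^3 - 20*h^2 + 38*h + 24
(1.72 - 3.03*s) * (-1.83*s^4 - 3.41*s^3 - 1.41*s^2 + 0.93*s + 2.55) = 5.5449*s^5 + 7.1847*s^4 - 1.5929*s^3 - 5.2431*s^2 - 6.1269*s + 4.386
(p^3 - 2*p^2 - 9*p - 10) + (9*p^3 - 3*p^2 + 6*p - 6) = 10*p^3 - 5*p^2 - 3*p - 16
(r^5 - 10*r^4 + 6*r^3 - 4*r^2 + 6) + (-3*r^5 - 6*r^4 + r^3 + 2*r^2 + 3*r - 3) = -2*r^5 - 16*r^4 + 7*r^3 - 2*r^2 + 3*r + 3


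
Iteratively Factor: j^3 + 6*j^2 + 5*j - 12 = (j - 1)*(j^2 + 7*j + 12) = (j - 1)*(j + 3)*(j + 4)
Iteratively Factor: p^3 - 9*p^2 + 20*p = (p - 5)*(p^2 - 4*p) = (p - 5)*(p - 4)*(p)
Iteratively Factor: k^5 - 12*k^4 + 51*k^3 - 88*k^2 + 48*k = (k - 4)*(k^4 - 8*k^3 + 19*k^2 - 12*k) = (k - 4)*(k - 3)*(k^3 - 5*k^2 + 4*k) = k*(k - 4)*(k - 3)*(k^2 - 5*k + 4) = k*(k - 4)^2*(k - 3)*(k - 1)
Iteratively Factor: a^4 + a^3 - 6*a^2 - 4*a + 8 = (a - 1)*(a^3 + 2*a^2 - 4*a - 8) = (a - 2)*(a - 1)*(a^2 + 4*a + 4) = (a - 2)*(a - 1)*(a + 2)*(a + 2)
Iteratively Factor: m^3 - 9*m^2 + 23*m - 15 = (m - 1)*(m^2 - 8*m + 15) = (m - 5)*(m - 1)*(m - 3)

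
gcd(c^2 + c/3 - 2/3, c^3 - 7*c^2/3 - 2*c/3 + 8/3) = c + 1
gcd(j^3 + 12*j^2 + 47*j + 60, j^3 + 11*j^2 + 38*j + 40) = j^2 + 9*j + 20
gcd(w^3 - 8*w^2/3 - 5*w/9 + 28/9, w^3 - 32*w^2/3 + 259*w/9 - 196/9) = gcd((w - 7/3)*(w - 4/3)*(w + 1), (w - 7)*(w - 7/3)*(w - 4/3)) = w^2 - 11*w/3 + 28/9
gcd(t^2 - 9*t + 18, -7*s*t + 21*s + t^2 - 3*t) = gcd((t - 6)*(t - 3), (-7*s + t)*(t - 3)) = t - 3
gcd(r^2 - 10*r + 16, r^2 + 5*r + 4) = 1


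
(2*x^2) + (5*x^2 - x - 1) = 7*x^2 - x - 1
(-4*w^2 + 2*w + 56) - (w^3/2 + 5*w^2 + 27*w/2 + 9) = -w^3/2 - 9*w^2 - 23*w/2 + 47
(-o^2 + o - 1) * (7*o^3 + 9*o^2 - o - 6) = -7*o^5 - 2*o^4 + 3*o^3 - 4*o^2 - 5*o + 6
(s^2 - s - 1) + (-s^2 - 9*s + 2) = 1 - 10*s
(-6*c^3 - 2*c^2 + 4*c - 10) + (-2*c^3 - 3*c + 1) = -8*c^3 - 2*c^2 + c - 9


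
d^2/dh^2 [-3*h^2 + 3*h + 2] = -6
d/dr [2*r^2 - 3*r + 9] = 4*r - 3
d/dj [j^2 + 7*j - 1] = 2*j + 7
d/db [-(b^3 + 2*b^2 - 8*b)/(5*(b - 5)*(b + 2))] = (-b^4 + 6*b^3 + 28*b^2 + 40*b - 80)/(5*(b^4 - 6*b^3 - 11*b^2 + 60*b + 100))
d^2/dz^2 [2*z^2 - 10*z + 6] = 4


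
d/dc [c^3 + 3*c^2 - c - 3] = 3*c^2 + 6*c - 1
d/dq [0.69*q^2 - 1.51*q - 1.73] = 1.38*q - 1.51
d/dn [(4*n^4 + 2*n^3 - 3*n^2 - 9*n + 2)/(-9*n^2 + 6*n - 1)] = (-24*n^4 + 10*n^3 + 6*n^2 - 33*n + 3)/(27*n^3 - 27*n^2 + 9*n - 1)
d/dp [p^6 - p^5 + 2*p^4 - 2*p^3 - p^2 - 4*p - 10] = 6*p^5 - 5*p^4 + 8*p^3 - 6*p^2 - 2*p - 4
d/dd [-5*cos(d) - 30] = 5*sin(d)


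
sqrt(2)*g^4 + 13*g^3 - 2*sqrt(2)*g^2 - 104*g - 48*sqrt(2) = (g - 2*sqrt(2))*(g + 2*sqrt(2))*(g + 6*sqrt(2))*(sqrt(2)*g + 1)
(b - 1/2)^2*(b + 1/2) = b^3 - b^2/2 - b/4 + 1/8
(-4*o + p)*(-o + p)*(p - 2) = 4*o^2*p - 8*o^2 - 5*o*p^2 + 10*o*p + p^3 - 2*p^2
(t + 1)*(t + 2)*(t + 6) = t^3 + 9*t^2 + 20*t + 12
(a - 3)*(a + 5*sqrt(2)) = a^2 - 3*a + 5*sqrt(2)*a - 15*sqrt(2)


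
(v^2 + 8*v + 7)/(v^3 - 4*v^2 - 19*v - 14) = (v + 7)/(v^2 - 5*v - 14)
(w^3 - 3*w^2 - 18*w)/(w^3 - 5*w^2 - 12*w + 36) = w/(w - 2)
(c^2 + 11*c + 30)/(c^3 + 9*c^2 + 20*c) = (c + 6)/(c*(c + 4))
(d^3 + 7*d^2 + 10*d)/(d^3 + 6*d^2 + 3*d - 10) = d/(d - 1)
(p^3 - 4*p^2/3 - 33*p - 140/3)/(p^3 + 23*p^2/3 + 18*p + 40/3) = (p - 7)/(p + 2)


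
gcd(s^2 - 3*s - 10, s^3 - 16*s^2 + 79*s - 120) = s - 5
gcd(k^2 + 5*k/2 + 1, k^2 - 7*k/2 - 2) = k + 1/2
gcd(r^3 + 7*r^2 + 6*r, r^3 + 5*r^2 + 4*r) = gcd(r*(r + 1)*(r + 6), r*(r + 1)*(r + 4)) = r^2 + r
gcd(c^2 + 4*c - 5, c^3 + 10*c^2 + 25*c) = c + 5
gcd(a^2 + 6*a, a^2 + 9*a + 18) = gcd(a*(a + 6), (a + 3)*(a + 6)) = a + 6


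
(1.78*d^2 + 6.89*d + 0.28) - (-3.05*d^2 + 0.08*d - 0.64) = 4.83*d^2 + 6.81*d + 0.92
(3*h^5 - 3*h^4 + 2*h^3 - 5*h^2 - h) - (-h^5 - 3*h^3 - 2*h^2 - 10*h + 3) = 4*h^5 - 3*h^4 + 5*h^3 - 3*h^2 + 9*h - 3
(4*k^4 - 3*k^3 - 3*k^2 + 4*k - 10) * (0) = 0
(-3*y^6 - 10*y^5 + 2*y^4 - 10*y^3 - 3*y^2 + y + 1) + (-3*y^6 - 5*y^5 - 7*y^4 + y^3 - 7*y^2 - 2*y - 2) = -6*y^6 - 15*y^5 - 5*y^4 - 9*y^3 - 10*y^2 - y - 1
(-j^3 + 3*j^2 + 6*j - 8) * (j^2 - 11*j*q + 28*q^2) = -j^5 + 11*j^4*q + 3*j^4 - 28*j^3*q^2 - 33*j^3*q + 6*j^3 + 84*j^2*q^2 - 66*j^2*q - 8*j^2 + 168*j*q^2 + 88*j*q - 224*q^2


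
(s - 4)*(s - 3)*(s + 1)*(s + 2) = s^4 - 4*s^3 - 7*s^2 + 22*s + 24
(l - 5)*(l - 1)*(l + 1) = l^3 - 5*l^2 - l + 5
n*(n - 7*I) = n^2 - 7*I*n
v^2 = v^2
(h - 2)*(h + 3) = h^2 + h - 6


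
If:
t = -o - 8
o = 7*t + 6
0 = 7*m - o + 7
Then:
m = -53/28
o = -25/4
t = -7/4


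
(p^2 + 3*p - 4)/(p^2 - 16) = (p - 1)/(p - 4)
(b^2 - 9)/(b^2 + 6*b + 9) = (b - 3)/(b + 3)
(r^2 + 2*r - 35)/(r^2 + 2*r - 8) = (r^2 + 2*r - 35)/(r^2 + 2*r - 8)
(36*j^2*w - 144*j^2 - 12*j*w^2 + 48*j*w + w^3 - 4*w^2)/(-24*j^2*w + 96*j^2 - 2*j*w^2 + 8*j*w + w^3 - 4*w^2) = (-6*j + w)/(4*j + w)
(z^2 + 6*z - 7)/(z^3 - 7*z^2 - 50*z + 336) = (z - 1)/(z^2 - 14*z + 48)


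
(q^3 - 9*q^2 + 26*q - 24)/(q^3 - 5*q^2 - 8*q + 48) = (q^2 - 5*q + 6)/(q^2 - q - 12)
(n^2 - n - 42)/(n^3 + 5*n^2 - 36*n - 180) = (n - 7)/(n^2 - n - 30)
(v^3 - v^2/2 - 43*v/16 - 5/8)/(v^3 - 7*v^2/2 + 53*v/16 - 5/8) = (16*v^2 + 24*v + 5)/(16*v^2 - 24*v + 5)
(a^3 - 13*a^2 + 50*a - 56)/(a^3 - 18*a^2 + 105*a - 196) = (a - 2)/(a - 7)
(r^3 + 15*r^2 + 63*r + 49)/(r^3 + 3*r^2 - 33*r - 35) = (r + 7)/(r - 5)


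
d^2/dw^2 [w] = 0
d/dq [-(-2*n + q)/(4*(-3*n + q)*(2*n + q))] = ((-2*n + q)*(2*n + q) + (2*n - q)*(3*n - q) + (2*n + q)*(3*n - q))/(4*(2*n + q)^2*(3*n - q)^2)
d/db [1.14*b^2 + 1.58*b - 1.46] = 2.28*b + 1.58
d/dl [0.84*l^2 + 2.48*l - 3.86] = 1.68*l + 2.48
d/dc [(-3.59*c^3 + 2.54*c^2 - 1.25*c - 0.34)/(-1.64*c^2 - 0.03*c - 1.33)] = (5.8876*c^4 + 0.215400000000001*c^3 + 12.1979*c^2 - 7.8716*c + 1.6523)/(2.6896*c^4 + 0.0984*c^3 + 4.3633*c^2 + 0.0798*c + 1.7689)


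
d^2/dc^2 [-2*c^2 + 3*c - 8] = -4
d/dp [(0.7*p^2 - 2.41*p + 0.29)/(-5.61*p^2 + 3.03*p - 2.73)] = (-11.3991*p^2 - 0.568199999999999*p + 5.7006)/(31.4721*p^4 - 33.9966*p^3 + 39.8115*p^2 - 16.5438*p + 7.4529)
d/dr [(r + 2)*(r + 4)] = 2*r + 6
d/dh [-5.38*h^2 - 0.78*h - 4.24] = -10.76*h - 0.78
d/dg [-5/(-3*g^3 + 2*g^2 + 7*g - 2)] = 5*(-9*g^2 + 4*g + 7)/(3*g^3 - 2*g^2 - 7*g + 2)^2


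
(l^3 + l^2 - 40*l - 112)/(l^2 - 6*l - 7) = (l^2 + 8*l + 16)/(l + 1)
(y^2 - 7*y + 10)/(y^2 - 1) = (y^2 - 7*y + 10)/(y^2 - 1)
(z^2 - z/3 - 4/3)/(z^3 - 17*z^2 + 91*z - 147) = (3*z^2 - z - 4)/(3*(z^3 - 17*z^2 + 91*z - 147))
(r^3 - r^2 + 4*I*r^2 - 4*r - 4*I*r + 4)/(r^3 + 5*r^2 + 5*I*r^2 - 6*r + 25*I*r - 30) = (r^2 + r*(-1 + 2*I) - 2*I)/(r^2 + r*(5 + 3*I) + 15*I)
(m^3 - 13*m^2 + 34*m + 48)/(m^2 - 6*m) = m - 7 - 8/m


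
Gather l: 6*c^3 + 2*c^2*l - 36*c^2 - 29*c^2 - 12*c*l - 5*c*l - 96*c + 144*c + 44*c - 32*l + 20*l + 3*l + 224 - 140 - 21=6*c^3 - 65*c^2 + 92*c + l*(2*c^2 - 17*c - 9) + 63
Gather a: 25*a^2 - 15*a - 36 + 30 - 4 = 25*a^2 - 15*a - 10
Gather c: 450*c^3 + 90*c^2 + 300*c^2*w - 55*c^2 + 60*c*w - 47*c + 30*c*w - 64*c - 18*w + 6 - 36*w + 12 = 450*c^3 + c^2*(300*w + 35) + c*(90*w - 111) - 54*w + 18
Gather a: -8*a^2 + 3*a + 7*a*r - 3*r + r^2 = -8*a^2 + a*(7*r + 3) + r^2 - 3*r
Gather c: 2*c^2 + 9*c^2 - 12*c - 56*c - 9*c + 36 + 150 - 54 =11*c^2 - 77*c + 132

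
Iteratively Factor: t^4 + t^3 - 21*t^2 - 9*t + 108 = (t + 3)*(t^3 - 2*t^2 - 15*t + 36) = (t - 3)*(t + 3)*(t^2 + t - 12) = (t - 3)*(t + 3)*(t + 4)*(t - 3)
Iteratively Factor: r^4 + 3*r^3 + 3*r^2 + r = (r)*(r^3 + 3*r^2 + 3*r + 1) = r*(r + 1)*(r^2 + 2*r + 1) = r*(r + 1)^2*(r + 1)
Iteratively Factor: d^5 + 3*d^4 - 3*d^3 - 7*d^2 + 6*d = (d - 1)*(d^4 + 4*d^3 + d^2 - 6*d) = (d - 1)*(d + 3)*(d^3 + d^2 - 2*d) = (d - 1)*(d + 2)*(d + 3)*(d^2 - d) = d*(d - 1)*(d + 2)*(d + 3)*(d - 1)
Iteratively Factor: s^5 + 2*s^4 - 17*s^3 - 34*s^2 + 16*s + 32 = (s + 4)*(s^4 - 2*s^3 - 9*s^2 + 2*s + 8) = (s + 2)*(s + 4)*(s^3 - 4*s^2 - s + 4) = (s - 4)*(s + 2)*(s + 4)*(s^2 - 1) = (s - 4)*(s + 1)*(s + 2)*(s + 4)*(s - 1)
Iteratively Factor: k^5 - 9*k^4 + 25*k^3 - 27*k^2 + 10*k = (k)*(k^4 - 9*k^3 + 25*k^2 - 27*k + 10) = k*(k - 1)*(k^3 - 8*k^2 + 17*k - 10) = k*(k - 1)^2*(k^2 - 7*k + 10) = k*(k - 5)*(k - 1)^2*(k - 2)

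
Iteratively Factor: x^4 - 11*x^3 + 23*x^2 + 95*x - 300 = (x + 3)*(x^3 - 14*x^2 + 65*x - 100) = (x - 5)*(x + 3)*(x^2 - 9*x + 20) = (x - 5)^2*(x + 3)*(x - 4)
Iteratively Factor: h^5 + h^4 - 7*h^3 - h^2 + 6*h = (h - 1)*(h^4 + 2*h^3 - 5*h^2 - 6*h) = (h - 1)*(h + 1)*(h^3 + h^2 - 6*h) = h*(h - 1)*(h + 1)*(h^2 + h - 6) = h*(h - 1)*(h + 1)*(h + 3)*(h - 2)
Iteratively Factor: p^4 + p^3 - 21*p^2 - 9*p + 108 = (p + 4)*(p^3 - 3*p^2 - 9*p + 27) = (p + 3)*(p + 4)*(p^2 - 6*p + 9) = (p - 3)*(p + 3)*(p + 4)*(p - 3)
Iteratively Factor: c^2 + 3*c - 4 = (c + 4)*(c - 1)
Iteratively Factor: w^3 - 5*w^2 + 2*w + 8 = (w - 2)*(w^2 - 3*w - 4) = (w - 2)*(w + 1)*(w - 4)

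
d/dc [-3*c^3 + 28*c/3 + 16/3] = 28/3 - 9*c^2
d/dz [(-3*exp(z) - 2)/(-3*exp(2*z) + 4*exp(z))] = (-9*exp(2*z) - 12*exp(z) + 8)*exp(-z)/(9*exp(2*z) - 24*exp(z) + 16)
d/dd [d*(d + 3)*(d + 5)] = 3*d^2 + 16*d + 15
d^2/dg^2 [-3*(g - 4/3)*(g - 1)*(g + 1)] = 8 - 18*g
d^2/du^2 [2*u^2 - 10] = 4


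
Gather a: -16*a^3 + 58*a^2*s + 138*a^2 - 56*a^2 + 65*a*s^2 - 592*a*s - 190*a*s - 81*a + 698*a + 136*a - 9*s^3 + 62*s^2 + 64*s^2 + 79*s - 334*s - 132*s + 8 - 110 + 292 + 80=-16*a^3 + a^2*(58*s + 82) + a*(65*s^2 - 782*s + 753) - 9*s^3 + 126*s^2 - 387*s + 270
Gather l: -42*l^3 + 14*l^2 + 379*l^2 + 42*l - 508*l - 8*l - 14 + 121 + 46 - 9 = -42*l^3 + 393*l^2 - 474*l + 144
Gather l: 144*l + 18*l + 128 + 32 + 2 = 162*l + 162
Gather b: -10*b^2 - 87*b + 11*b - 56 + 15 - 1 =-10*b^2 - 76*b - 42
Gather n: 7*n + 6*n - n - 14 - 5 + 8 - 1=12*n - 12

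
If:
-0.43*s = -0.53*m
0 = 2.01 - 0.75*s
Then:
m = 2.17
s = 2.68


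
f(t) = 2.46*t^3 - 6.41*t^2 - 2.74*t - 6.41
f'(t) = 7.38*t^2 - 12.82*t - 2.74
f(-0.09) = -6.22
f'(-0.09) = -1.53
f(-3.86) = -232.82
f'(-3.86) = 156.70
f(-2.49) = -77.31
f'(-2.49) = 74.94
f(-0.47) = -6.79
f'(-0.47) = 4.92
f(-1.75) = -34.43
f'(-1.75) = 42.30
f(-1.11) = -14.63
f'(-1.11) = 20.58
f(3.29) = 2.80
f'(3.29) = 34.96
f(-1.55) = -26.72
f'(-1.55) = 34.86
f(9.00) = 1243.06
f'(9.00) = 479.66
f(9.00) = 1243.06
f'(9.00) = 479.66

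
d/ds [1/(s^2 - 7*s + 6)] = (7 - 2*s)/(s^2 - 7*s + 6)^2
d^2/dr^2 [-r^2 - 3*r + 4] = -2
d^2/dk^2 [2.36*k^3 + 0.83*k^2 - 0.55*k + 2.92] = 14.16*k + 1.66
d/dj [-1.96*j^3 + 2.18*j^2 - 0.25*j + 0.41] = -5.88*j^2 + 4.36*j - 0.25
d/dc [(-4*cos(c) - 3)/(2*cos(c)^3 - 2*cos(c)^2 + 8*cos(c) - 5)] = -8*(-5*sin(c)^2 + 2*cos(3*c) + 27)*sin(c)/(4*sin(c)^2 + 19*cos(c) + cos(3*c) - 14)^2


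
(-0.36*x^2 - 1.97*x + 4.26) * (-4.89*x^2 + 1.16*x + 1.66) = 1.7604*x^4 + 9.2157*x^3 - 23.7142*x^2 + 1.6714*x + 7.0716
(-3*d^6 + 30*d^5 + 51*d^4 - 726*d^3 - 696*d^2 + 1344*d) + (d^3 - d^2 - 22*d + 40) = -3*d^6 + 30*d^5 + 51*d^4 - 725*d^3 - 697*d^2 + 1322*d + 40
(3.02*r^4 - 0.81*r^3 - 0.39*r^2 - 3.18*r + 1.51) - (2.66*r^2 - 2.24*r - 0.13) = 3.02*r^4 - 0.81*r^3 - 3.05*r^2 - 0.94*r + 1.64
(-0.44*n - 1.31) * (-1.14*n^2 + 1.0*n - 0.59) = 0.5016*n^3 + 1.0534*n^2 - 1.0504*n + 0.7729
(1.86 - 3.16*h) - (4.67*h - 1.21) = 3.07 - 7.83*h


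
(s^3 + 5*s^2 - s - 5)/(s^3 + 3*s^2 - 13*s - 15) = (s - 1)/(s - 3)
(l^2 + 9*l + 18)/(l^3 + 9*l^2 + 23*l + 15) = (l + 6)/(l^2 + 6*l + 5)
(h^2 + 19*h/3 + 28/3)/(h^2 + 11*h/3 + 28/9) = 3*(h + 4)/(3*h + 4)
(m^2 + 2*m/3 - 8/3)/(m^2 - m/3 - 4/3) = (m + 2)/(m + 1)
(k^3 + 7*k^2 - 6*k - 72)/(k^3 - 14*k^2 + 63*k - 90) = (k^2 + 10*k + 24)/(k^2 - 11*k + 30)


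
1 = 1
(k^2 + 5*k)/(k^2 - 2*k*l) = (k + 5)/(k - 2*l)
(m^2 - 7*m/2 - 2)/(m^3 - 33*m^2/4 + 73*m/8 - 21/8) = 4*(2*m^2 - 7*m - 4)/(8*m^3 - 66*m^2 + 73*m - 21)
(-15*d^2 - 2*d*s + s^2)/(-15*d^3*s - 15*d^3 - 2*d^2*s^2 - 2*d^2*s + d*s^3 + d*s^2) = 1/(d*(s + 1))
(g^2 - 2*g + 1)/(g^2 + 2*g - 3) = (g - 1)/(g + 3)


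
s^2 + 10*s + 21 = (s + 3)*(s + 7)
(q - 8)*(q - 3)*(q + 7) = q^3 - 4*q^2 - 53*q + 168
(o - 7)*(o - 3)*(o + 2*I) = o^3 - 10*o^2 + 2*I*o^2 + 21*o - 20*I*o + 42*I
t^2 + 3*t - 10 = (t - 2)*(t + 5)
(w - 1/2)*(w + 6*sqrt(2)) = w^2 - w/2 + 6*sqrt(2)*w - 3*sqrt(2)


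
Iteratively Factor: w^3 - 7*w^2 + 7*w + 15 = (w - 5)*(w^2 - 2*w - 3) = (w - 5)*(w - 3)*(w + 1)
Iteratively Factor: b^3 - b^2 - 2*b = (b + 1)*(b^2 - 2*b) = (b - 2)*(b + 1)*(b)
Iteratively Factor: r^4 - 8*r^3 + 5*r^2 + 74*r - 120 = (r + 3)*(r^3 - 11*r^2 + 38*r - 40) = (r - 2)*(r + 3)*(r^2 - 9*r + 20) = (r - 5)*(r - 2)*(r + 3)*(r - 4)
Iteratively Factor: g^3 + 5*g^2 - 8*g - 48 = (g - 3)*(g^2 + 8*g + 16) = (g - 3)*(g + 4)*(g + 4)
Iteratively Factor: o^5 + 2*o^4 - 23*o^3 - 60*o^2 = (o + 3)*(o^4 - o^3 - 20*o^2) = o*(o + 3)*(o^3 - o^2 - 20*o) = o*(o - 5)*(o + 3)*(o^2 + 4*o) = o*(o - 5)*(o + 3)*(o + 4)*(o)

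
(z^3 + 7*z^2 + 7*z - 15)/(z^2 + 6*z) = (z^3 + 7*z^2 + 7*z - 15)/(z*(z + 6))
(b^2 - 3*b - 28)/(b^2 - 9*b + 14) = (b + 4)/(b - 2)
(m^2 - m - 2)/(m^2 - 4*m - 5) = (m - 2)/(m - 5)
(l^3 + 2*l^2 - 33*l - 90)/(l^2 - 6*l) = l + 8 + 15/l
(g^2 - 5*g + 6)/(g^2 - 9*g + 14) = (g - 3)/(g - 7)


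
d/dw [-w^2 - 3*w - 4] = -2*w - 3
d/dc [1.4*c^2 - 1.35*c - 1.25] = 2.8*c - 1.35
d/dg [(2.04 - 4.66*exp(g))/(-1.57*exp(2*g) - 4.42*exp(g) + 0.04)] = (-7.3162*exp(2*g) + 6.4056*exp(g) + 8.8304)*exp(g)/(2.4649*exp(4*g) + 13.8788*exp(3*g) + 19.4108*exp(2*g) - 0.3536*exp(g) + 0.0016)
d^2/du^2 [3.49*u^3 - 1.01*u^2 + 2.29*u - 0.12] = 20.94*u - 2.02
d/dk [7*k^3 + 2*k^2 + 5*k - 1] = 21*k^2 + 4*k + 5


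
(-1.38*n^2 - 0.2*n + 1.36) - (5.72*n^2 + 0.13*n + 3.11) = -7.1*n^2 - 0.33*n - 1.75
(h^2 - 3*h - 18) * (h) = h^3 - 3*h^2 - 18*h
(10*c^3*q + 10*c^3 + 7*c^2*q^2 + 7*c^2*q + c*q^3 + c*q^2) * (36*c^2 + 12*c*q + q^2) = 360*c^5*q + 360*c^5 + 372*c^4*q^2 + 372*c^4*q + 130*c^3*q^3 + 130*c^3*q^2 + 19*c^2*q^4 + 19*c^2*q^3 + c*q^5 + c*q^4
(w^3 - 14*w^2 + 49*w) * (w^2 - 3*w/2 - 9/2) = w^5 - 31*w^4/2 + 131*w^3/2 - 21*w^2/2 - 441*w/2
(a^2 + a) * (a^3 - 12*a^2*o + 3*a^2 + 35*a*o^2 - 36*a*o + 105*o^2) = a^5 - 12*a^4*o + 4*a^4 + 35*a^3*o^2 - 48*a^3*o + 3*a^3 + 140*a^2*o^2 - 36*a^2*o + 105*a*o^2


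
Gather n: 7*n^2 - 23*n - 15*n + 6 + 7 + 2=7*n^2 - 38*n + 15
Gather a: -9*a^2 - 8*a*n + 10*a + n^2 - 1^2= -9*a^2 + a*(10 - 8*n) + n^2 - 1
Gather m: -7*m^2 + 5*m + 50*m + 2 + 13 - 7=-7*m^2 + 55*m + 8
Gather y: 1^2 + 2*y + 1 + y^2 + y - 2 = y^2 + 3*y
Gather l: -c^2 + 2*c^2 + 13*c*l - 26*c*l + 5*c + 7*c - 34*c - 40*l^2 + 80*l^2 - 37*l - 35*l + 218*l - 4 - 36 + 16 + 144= c^2 - 22*c + 40*l^2 + l*(146 - 13*c) + 120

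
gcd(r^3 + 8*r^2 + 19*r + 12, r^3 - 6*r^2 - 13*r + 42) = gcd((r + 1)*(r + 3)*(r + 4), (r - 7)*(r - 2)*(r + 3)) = r + 3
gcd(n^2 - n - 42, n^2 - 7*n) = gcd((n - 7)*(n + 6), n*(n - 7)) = n - 7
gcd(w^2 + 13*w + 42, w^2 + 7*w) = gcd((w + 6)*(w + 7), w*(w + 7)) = w + 7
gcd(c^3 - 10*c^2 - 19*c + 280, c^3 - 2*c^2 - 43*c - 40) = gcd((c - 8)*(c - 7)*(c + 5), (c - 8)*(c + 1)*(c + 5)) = c^2 - 3*c - 40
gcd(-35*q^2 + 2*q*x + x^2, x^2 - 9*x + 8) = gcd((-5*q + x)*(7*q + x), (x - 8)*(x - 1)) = 1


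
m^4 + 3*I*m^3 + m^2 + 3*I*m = m*(m - I)*(m + I)*(m + 3*I)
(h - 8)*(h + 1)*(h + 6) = h^3 - h^2 - 50*h - 48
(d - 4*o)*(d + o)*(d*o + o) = d^3*o - 3*d^2*o^2 + d^2*o - 4*d*o^3 - 3*d*o^2 - 4*o^3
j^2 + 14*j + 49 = (j + 7)^2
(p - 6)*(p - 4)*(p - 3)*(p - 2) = p^4 - 15*p^3 + 80*p^2 - 180*p + 144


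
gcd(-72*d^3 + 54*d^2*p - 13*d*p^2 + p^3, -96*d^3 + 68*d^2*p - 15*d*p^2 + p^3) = 12*d^2 - 7*d*p + p^2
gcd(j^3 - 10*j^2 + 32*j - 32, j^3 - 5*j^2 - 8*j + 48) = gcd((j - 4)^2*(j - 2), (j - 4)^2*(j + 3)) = j^2 - 8*j + 16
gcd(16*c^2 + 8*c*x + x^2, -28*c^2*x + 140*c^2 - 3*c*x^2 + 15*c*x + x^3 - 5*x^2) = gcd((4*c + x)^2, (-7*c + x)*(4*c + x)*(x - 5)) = 4*c + x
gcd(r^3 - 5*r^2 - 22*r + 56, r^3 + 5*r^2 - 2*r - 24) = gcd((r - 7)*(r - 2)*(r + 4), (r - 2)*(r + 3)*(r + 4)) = r^2 + 2*r - 8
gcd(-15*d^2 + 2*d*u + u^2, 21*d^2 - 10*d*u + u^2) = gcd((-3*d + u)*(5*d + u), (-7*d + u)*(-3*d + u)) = -3*d + u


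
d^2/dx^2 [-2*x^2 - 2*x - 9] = -4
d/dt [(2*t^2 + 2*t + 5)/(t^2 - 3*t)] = (-8*t^2 - 10*t + 15)/(t^2*(t^2 - 6*t + 9))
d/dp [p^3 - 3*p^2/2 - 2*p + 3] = 3*p^2 - 3*p - 2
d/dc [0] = 0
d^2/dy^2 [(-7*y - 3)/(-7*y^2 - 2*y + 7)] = 2*(4*(7*y + 1)^2*(7*y + 3) - 7*(21*y + 5)*(7*y^2 + 2*y - 7))/(7*y^2 + 2*y - 7)^3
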